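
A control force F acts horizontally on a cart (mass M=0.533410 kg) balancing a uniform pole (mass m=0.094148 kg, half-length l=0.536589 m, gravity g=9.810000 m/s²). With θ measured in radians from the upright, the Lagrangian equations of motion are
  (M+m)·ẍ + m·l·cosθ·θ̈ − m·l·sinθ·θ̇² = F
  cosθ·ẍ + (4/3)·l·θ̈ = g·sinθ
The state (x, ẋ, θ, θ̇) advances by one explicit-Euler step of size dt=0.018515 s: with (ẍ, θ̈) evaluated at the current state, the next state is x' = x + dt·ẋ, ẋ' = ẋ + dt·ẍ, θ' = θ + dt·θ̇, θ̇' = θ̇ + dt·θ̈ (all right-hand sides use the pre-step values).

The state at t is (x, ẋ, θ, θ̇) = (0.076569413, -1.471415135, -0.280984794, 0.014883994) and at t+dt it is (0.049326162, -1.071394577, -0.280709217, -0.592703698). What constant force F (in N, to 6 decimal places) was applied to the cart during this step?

F = 11.965721 N

ẍ = (ẋ'−ẋ)/dt = (-1.071394577−-1.471415135)/0.018515 = 21.605215
θ̈ = (θ̇'−θ̇)/dt = (-0.592703698−0.014883994)/0.018515 = -32.815970
sinθ=-0.277302, cosθ=0.960783
F = (M+m)·ẍ + m·l·cosθ·θ̈ − m·l·sinθ·θ̇² = 13.558526 + -1.592808 − -0.000003 = 11.965721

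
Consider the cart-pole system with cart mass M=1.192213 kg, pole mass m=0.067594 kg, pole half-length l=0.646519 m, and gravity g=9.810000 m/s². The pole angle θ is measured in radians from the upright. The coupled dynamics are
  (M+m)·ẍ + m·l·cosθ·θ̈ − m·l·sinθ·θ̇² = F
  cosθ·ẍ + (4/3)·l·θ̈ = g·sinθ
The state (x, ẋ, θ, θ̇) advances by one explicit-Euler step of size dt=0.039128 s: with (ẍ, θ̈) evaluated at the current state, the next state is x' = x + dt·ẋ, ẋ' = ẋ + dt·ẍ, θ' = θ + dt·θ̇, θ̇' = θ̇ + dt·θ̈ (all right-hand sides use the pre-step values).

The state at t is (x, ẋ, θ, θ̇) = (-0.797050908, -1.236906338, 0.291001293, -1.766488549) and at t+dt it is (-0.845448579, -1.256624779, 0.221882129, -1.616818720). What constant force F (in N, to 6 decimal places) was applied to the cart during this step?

ẍ = (ẋ'−ẋ)/dt = (-1.256624779−-1.236906338)/0.039128 = -0.503947
θ̈ = (θ̇'−θ̇)/dt = (-1.616818720−-1.766488549)/0.039128 = 3.825134
sinθ=0.286912, cosθ=0.957957
F = (M+m)·ẍ + m·l·cosθ·θ̈ − m·l·sinθ·θ̇² = -0.634876 + 0.160133 − 0.039125 = -0.513868

F = -0.513868 N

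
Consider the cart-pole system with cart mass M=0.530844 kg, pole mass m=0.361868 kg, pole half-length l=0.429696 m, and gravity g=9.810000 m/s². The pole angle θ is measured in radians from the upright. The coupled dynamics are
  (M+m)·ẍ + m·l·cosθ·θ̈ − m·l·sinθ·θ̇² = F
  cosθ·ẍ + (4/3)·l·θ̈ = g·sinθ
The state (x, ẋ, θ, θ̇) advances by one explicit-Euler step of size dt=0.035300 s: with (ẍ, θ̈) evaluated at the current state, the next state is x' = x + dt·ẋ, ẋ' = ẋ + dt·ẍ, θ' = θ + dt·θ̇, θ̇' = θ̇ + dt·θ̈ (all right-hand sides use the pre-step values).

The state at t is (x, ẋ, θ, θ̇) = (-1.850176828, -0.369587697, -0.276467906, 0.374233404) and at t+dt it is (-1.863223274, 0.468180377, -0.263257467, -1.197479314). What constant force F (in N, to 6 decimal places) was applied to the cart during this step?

ẍ = (ẋ'−ẋ)/dt = (0.468180377−-0.369587697)/0.035300 = 23.732807
θ̈ = (θ̇'−θ̇)/dt = (-1.197479314−0.374233404)/0.035300 = -44.524440
sinθ=-0.272959, cosθ=0.962026
F = (M+m)·ẍ + m·l·cosθ·θ̈ − m·l·sinθ·θ̇² = 21.186561 + -6.660342 − -0.005944 = 14.532163

F = 14.532163 N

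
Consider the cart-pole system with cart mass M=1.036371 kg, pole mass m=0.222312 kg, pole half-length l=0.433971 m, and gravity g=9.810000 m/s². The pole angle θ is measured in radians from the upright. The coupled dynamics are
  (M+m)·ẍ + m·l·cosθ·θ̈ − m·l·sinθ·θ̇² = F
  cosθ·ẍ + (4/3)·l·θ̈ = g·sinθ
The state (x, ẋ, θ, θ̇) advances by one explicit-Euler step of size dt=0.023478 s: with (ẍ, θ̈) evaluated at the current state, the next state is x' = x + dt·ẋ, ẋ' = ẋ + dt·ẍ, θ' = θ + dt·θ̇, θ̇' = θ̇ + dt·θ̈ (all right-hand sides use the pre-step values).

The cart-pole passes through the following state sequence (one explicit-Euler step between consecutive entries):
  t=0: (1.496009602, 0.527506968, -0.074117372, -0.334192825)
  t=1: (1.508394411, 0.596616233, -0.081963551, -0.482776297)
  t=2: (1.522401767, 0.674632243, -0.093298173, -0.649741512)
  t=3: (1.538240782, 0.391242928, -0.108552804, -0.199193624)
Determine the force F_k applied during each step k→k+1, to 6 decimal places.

F_0 = 3.096936 N
F_1 = 3.500572 N
F_2 = -13.345676 N

step 0→1:
  ẍ = (ẋ'−ẋ)/dt = (0.596616233−0.527506968)/0.023478 = 2.943575
  θ̈ = (θ̇'−θ̇)/dt = (-0.482776297−-0.334192825)/0.023478 = -6.328626
  sinθ=-0.074050, cosθ=0.997255
  F = (M+m)·ẍ + m·l·cosθ·θ̈ − m·l·sinθ·θ̇² = 3.705028 + -0.608890 − -0.000798 = 3.096936
step 1→2:
  ẍ = (ẋ'−ẋ)/dt = (0.674632243−0.596616233)/0.023478 = 3.322941
  θ̈ = (θ̇'−θ̇)/dt = (-0.649741512−-0.482776297)/0.023478 = -7.111560
  sinθ=-0.081872, cosθ=0.996643
  F = (M+m)·ẍ + m·l·cosθ·θ̈ − m·l·sinθ·θ̇² = 4.182529 + -0.683798 − -0.001841 = 3.500572
step 2→3:
  ẍ = (ẋ'−ẋ)/dt = (0.391242928−0.674632243)/0.023478 = -12.070420
  θ̈ = (θ̇'−θ̇)/dt = (-0.199193624−-0.649741512)/0.023478 = 19.190216
  sinθ=-0.093163, cosθ=0.995651
  F = (M+m)·ẍ + m·l·cosθ·θ̈ − m·l·sinθ·θ̇² = -15.192832 + 1.843362 − -0.003794 = -13.345676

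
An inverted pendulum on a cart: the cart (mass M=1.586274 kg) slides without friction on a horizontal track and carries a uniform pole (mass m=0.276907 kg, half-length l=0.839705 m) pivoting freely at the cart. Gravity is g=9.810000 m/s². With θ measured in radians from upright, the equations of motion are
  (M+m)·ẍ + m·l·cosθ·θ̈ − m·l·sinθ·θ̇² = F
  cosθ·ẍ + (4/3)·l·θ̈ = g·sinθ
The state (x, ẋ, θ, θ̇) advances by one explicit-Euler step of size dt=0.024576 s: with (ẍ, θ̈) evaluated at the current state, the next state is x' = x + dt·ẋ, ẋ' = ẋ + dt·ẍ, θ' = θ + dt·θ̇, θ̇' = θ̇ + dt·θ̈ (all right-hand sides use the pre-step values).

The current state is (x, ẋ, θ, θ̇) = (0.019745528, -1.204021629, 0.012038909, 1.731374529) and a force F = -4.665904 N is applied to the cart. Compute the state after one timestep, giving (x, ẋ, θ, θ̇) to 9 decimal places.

sinθ=0.012038618, cosθ=0.999927533
temp = (F + m·l·θ̇²·sinθ)/(M+m) = (-4.665904 + 0.008391109)/1.863181 = -2.499764055
θ̈ = (g·sinθ − cosθ·temp)/(l·(4/3 − m·cos²θ/(M+m))) = 2.631292563
ẍ = temp − m·l·θ̈·cosθ/(M+m) = -2.828118796
Euler: x'=0.019745528+0.024576·-1.204021629=-0.009844508, ẋ'=-1.204021629+0.024576·-2.828118796=-1.273525477
       θ'=0.012038909+0.024576·1.731374529=0.054589169, θ̇'=1.731374529+0.024576·2.631292563=1.796041175

(-0.009844508, -1.273525477, 0.054589169, 1.796041175)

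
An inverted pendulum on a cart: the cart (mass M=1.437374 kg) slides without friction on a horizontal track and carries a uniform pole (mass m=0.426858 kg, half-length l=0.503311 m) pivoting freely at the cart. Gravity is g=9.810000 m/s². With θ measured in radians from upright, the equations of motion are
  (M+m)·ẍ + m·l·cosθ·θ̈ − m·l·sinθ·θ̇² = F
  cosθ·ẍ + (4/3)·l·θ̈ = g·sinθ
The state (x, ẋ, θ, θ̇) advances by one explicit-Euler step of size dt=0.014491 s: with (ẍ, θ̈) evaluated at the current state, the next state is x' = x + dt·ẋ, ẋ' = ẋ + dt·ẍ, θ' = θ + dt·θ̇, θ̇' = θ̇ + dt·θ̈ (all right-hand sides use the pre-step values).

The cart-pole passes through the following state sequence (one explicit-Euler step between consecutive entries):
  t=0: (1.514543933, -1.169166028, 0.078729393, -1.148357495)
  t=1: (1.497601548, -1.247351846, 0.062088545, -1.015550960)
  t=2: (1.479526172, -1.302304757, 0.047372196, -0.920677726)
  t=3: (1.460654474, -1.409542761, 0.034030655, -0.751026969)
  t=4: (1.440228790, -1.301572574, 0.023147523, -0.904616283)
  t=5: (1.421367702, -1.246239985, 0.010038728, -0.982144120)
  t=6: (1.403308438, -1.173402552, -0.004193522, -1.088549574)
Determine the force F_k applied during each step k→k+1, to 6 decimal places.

step 0→1:
  ẍ = (ẋ'−ẋ)/dt = (-1.247351846−-1.169166028)/0.014491 = -5.395474
  θ̈ = (θ̇'−θ̇)/dt = (-1.015550960−-1.148357495)/0.014491 = 9.164760
  sinθ=0.078648, cosθ=0.996902
  F = (M+m)·ẍ + m·l·cosθ·θ̈ − m·l·sinθ·θ̇² = -10.058416 + 1.962879 − 0.022282 = -8.117819
step 1→2:
  ẍ = (ẋ'−ẋ)/dt = (-1.302304757−-1.247351846)/0.014491 = -3.792210
  θ̈ = (θ̇'−θ̇)/dt = (-0.920677726−-1.015550960)/0.014491 = 6.547045
  sinθ=0.062049, cosθ=0.998073
  F = (M+m)·ẍ + m·l·cosθ·θ̈ − m·l·sinθ·θ̇² = -7.069559 + 1.403872 − 0.013749 = -5.679435
step 2→3:
  ẍ = (ẋ'−ẋ)/dt = (-1.409542761−-1.302304757)/0.014491 = -7.400318
  θ̈ = (θ̇'−θ̇)/dt = (-0.751026969−-0.920677726)/0.014491 = 11.707319
  sinθ=0.047354, cosθ=0.998878
  F = (M+m)·ẍ + m·l·cosθ·θ̈ − m·l·sinθ·θ̇² = -13.795909 + 2.512406 − 0.008624 = -11.292127
step 3→4:
  ẍ = (ẋ'−ẋ)/dt = (-1.301572574−-1.409542761)/0.014491 = 7.450844
  θ̈ = (θ̇'−θ̇)/dt = (-0.904616283−-0.751026969)/0.014491 = -10.598945
  sinθ=0.034024, cosθ=0.999421
  F = (M+m)·ẍ + m·l·cosθ·θ̈ − m·l·sinθ·θ̇² = 13.890103 + -2.275784 − 0.004123 = 11.610196
step 4→5:
  ẍ = (ẋ'−ẋ)/dt = (-1.246239985−-1.301572574)/0.014491 = 3.818411
  θ̈ = (θ̇'−θ̇)/dt = (-0.982144120−-0.904616283)/0.014491 = -5.350068
  sinθ=0.023145, cosθ=0.999732
  F = (M+m)·ẍ + m·l·cosθ·θ̈ − m·l·sinθ·θ̇² = 7.118403 + -1.149113 − 0.004069 = 5.965221
step 5→6:
  ẍ = (ẋ'−ẋ)/dt = (-1.173402552−-1.246239985)/0.014491 = 5.026391
  θ̈ = (θ̇'−θ̇)/dt = (-1.088549574−-0.982144120)/0.014491 = -7.342865
  sinθ=0.010039, cosθ=0.999950
  F = (M+m)·ẍ + m·l·cosθ·θ̈ − m·l·sinθ·θ̇² = 9.370359 + -1.577479 − 0.002080 = 7.790800

F_0 = -8.117819 N
F_1 = -5.679435 N
F_2 = -11.292127 N
F_3 = 11.610196 N
F_4 = 5.965221 N
F_5 = 7.790800 N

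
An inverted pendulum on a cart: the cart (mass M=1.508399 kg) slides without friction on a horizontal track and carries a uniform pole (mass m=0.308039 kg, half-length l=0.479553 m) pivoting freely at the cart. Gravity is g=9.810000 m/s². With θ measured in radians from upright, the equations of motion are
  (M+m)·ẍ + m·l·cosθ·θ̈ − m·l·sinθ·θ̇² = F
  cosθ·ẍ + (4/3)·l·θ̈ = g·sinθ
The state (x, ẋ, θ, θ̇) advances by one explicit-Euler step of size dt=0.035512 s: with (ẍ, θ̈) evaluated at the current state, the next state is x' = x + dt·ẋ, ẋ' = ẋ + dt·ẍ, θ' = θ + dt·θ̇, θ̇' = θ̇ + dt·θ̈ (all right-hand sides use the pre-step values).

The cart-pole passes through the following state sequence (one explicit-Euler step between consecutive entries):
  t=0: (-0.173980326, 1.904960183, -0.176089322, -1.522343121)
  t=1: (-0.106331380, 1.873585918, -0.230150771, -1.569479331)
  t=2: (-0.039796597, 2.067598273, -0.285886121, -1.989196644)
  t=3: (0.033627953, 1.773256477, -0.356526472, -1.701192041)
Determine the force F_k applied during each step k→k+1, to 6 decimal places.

F_0 = -1.737863 N
F_1 = 8.306854 N
F_2 = -13.741336 N

step 0→1:
  ẍ = (ẋ'−ẋ)/dt = (1.873585918−1.904960183)/0.035512 = -0.883483
  θ̈ = (θ̇'−θ̇)/dt = (-1.569479331−-1.522343121)/0.035512 = -1.327332
  sinθ=-0.175181, cosθ=0.984536
  F = (M+m)·ẍ + m·l·cosθ·θ̈ − m·l·sinθ·θ̇² = -1.604793 + -0.193043 − -0.059973 = -1.737863
step 1→2:
  ẍ = (ẋ'−ẋ)/dt = (2.067598273−1.873585918)/0.035512 = 5.463290
  θ̈ = (θ̇'−θ̇)/dt = (-1.989196644−-1.569479331)/0.035512 = -11.819028
  sinθ=-0.228124, cosθ=0.973632
  F = (M+m)·ẍ + m·l·cosθ·θ̈ − m·l·sinθ·θ̇² = 9.923728 + -1.699883 − -0.083009 = 8.306854
step 2→3:
  ẍ = (ẋ'−ẋ)/dt = (1.773256477−2.067598273)/0.035512 = -8.288516
  θ̈ = (θ̇'−θ̇)/dt = (-1.701192041−-1.989196644)/0.035512 = 8.110064
  sinθ=-0.282008, cosθ=0.959412
  F = (M+m)·ẍ + m·l·cosθ·θ̈ − m·l·sinθ·θ̇² = -15.055576 + 1.149402 − -0.164839 = -13.741336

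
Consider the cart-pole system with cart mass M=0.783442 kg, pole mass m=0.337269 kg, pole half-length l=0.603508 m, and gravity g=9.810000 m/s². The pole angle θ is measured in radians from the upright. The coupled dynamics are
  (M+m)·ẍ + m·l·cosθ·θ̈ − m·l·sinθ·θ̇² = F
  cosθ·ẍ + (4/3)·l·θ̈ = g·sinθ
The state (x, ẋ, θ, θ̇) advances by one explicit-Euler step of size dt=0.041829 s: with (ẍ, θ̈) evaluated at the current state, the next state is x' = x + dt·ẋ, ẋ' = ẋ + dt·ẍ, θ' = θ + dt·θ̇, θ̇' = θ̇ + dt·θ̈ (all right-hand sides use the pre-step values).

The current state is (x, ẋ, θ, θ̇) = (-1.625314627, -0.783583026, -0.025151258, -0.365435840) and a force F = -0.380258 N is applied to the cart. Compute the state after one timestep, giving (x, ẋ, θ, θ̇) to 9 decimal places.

(-1.658091121, -0.798935705, -0.040437074, -0.359187023)

sinθ=-0.025148606, cosθ=0.999683724
temp = (F + m·l·θ̇²·sinθ)/(M+m) = (-0.380258 + -0.000683590)/1.120711 = -0.339910637
θ̈ = (g·sinθ − cosθ·temp)/(l·(4/3 − m·cos²θ/(M+m))) = 0.149389587
ẍ = temp − m·l·θ̈·cosθ/(M+m) = -0.367034327
Euler: x'=-1.625314627+0.041829·-0.783583026=-1.658091121, ẋ'=-0.783583026+0.041829·-0.367034327=-0.798935705
       θ'=-0.025151258+0.041829·-0.365435840=-0.040437074, θ̇'=-0.365435840+0.041829·0.149389587=-0.359187023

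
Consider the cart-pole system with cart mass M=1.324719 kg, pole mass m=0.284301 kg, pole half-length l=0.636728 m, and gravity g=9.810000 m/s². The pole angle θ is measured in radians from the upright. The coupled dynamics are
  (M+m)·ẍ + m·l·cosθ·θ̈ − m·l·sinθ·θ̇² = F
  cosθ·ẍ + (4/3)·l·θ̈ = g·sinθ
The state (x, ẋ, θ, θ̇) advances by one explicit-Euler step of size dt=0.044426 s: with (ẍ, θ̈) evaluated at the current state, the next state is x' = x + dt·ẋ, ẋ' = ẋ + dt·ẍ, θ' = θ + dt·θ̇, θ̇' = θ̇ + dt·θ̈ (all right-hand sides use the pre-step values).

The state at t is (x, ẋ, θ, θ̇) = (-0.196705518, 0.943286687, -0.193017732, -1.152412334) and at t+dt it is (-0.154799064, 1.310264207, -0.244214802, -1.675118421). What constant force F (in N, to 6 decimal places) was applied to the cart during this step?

F = 11.246984 N

ẍ = (ẋ'−ẋ)/dt = (1.310264207−0.943286687)/0.044426 = 8.260422
θ̈ = (θ̇'−θ̇)/dt = (-1.675118421−-1.152412334)/0.044426 = -11.765770
sinθ=-0.191821, cosθ=0.981430
F = (M+m)·ẍ + m·l·cosθ·θ̈ − m·l·sinθ·θ̇² = 13.291185 + -2.090316 − -0.046115 = 11.246984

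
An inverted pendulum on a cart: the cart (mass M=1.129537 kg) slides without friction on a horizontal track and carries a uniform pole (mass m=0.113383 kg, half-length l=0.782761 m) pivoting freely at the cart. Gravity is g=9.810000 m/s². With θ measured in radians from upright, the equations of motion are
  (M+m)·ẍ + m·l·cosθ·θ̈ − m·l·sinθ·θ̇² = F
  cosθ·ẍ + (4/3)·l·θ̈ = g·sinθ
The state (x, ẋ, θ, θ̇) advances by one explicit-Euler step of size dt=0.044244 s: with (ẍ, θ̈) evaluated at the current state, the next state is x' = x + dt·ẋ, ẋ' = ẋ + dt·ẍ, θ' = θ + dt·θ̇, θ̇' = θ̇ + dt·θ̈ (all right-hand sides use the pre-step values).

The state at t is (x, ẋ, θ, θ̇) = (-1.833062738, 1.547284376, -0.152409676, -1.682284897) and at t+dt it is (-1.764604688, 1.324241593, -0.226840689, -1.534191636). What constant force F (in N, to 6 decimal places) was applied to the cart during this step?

ẍ = (ẋ'−ẋ)/dt = (1.324241593−1.547284376)/0.044244 = -5.041198
θ̈ = (θ̇'−θ̇)/dt = (-1.534191636−-1.682284897)/0.044244 = 3.347194
sinθ=-0.151820, cosθ=0.988408
F = (M+m)·ẍ + m·l·cosθ·θ̈ − m·l·sinθ·θ̇² = -6.265806 + 0.293626 − -0.038133 = -5.934047

F = -5.934047 N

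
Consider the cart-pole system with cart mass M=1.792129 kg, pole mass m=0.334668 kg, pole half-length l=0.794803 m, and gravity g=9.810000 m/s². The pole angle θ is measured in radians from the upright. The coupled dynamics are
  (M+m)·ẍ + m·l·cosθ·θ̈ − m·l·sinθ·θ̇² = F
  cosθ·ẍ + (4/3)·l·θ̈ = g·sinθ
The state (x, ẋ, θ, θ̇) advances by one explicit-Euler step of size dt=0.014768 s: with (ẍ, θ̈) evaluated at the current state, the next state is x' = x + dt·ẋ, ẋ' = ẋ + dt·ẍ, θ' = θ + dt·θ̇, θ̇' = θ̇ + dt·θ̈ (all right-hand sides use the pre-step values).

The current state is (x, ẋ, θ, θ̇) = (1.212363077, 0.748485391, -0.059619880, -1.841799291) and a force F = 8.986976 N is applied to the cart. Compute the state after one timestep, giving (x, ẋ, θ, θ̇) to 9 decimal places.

sinθ=-0.059584566, cosθ=0.998223261
temp = (F + m·l·θ̇²·sinθ)/(M+m) = (8.986976 + -0.053764062)/2.126797 = 4.200312460
θ̈ = (g·sinθ − cosθ·temp)/(l·(4/3 − m·cos²θ/(M+m))) = -5.108873951
ẍ = temp − m·l·θ̈·cosθ/(M+m) = 4.838135966
Euler: x'=1.212363077+0.014768·0.748485391=1.223416709, ẋ'=0.748485391+0.014768·4.838135966=0.819934983
       θ'=-0.059619880+0.014768·-1.841799291=-0.086819572, θ̇'=-1.841799291+0.014768·-5.108873951=-1.917247142

(1.223416709, 0.819934983, -0.086819572, -1.917247142)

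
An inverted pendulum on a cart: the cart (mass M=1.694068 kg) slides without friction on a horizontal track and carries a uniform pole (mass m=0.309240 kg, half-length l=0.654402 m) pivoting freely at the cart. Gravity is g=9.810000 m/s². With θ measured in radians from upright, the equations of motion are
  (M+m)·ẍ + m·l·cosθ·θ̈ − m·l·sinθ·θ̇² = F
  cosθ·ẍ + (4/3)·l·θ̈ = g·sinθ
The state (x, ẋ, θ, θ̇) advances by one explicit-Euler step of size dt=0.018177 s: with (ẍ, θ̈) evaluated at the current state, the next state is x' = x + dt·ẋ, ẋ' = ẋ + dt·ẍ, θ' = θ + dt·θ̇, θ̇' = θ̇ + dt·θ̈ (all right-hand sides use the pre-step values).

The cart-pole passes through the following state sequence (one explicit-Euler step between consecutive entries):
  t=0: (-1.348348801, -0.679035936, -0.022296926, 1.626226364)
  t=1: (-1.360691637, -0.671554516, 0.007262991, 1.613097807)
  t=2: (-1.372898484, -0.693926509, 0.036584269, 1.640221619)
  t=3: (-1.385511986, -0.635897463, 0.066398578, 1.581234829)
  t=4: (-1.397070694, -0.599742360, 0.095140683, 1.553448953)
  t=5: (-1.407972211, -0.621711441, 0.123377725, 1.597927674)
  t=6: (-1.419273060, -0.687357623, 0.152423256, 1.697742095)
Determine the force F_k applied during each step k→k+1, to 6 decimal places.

F_0 = 0.690342 N
F_1 = -2.167502 N
F_2 = 5.719265 N
F_3 = 3.642461 N
F_4 = -1.974681 N
F_5 = -6.195729 N

step 0→1:
  ẍ = (ẋ'−ẋ)/dt = (-0.671554516−-0.679035936)/0.018177 = 0.411587
  θ̈ = (θ̇'−θ̇)/dt = (1.613097807−1.626226364)/0.018177 = -0.722262
  sinθ=-0.022295, cosθ=0.999751
  F = (M+m)·ẍ + m·l·cosθ·θ̈ − m·l·sinθ·θ̇² = 0.824536 + -0.146126 − -0.011932 = 0.690342
step 1→2:
  ẍ = (ẋ'−ẋ)/dt = (-0.693926509−-0.671554516)/0.018177 = -1.230786
  θ̈ = (θ̇'−θ̇)/dt = (1.640221619−1.613097807)/0.018177 = 1.492205
  sinθ=0.007263, cosθ=0.999974
  F = (M+m)·ẍ + m·l·cosθ·θ̈ − m·l·sinθ·θ̇² = -2.465643 + 0.301966 − 0.003824 = -2.167502
step 2→3:
  ẍ = (ẋ'−ẋ)/dt = (-0.635897463−-0.693926509)/0.018177 = 3.192444
  θ̈ = (θ̇'−θ̇)/dt = (1.581234829−1.640221619)/0.018177 = -3.245133
  sinθ=0.036576, cosθ=0.999331
  F = (M+m)·ẍ + m·l·cosθ·θ̈ − m·l·sinθ·θ̇² = 6.395448 + -0.656269 − 0.019913 = 5.719265
step 3→4:
  ẍ = (ẋ'−ẋ)/dt = (-0.599742360−-0.635897463)/0.018177 = 1.989058
  θ̈ = (θ̇'−θ̇)/dt = (1.553448953−1.581234829)/0.018177 = -1.528628
  sinθ=0.066350, cosθ=0.997796
  F = (M+m)·ẍ + m·l·cosθ·θ̈ − m·l·sinθ·θ̇² = 3.984695 + -0.308663 − 0.033572 = 3.642461
step 4→5:
  ẍ = (ẋ'−ẋ)/dt = (-0.621711441−-0.599742360)/0.018177 = -1.208620
  θ̈ = (θ̇'−θ̇)/dt = (1.597927674−1.553448953)/0.018177 = 2.446978
  sinθ=0.094997, cosθ=0.995478
  F = (M+m)·ẍ + m·l·cosθ·θ̈ − m·l·sinθ·θ̇² = -2.421238 + 0.492949 − 0.046392 = -1.974681
step 5→6:
  ẍ = (ẋ'−ẋ)/dt = (-0.687357623−-0.621711441)/0.018177 = -3.611497
  θ̈ = (θ̇'−θ̇)/dt = (1.697742095−1.597927674)/0.018177 = 5.491248
  sinθ=0.123065, cosθ=0.992399
  F = (M+m)·ẍ + m·l·cosθ·θ̈ − m·l·sinθ·θ̇² = -7.234941 + 1.102802 − 0.063590 = -6.195729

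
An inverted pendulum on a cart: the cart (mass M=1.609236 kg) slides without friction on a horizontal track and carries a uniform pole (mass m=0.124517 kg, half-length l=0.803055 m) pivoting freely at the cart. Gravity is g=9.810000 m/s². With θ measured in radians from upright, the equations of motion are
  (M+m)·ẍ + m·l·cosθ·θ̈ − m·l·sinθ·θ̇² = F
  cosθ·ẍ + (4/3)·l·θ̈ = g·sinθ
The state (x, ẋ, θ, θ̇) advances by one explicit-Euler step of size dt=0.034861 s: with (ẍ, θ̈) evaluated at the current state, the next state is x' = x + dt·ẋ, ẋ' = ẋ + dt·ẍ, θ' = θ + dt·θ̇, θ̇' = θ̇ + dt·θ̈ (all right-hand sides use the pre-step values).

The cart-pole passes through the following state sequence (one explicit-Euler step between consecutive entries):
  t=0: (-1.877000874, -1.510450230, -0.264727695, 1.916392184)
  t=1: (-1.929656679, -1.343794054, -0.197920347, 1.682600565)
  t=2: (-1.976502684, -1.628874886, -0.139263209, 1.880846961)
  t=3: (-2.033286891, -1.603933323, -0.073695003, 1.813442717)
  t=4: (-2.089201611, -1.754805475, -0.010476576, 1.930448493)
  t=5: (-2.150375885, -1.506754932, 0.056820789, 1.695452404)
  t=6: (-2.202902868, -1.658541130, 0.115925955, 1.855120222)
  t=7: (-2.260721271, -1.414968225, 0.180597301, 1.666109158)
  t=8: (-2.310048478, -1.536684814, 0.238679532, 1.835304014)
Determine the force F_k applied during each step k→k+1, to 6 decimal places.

step 0→1:
  ẍ = (ẋ'−ẋ)/dt = (-1.343794054−-1.510450230)/0.034861 = 4.780591
  θ̈ = (θ̇'−θ̇)/dt = (1.682600565−1.916392184)/0.034861 = -6.706395
  sinθ=-0.261646, cosθ=0.965164
  F = (M+m)·ẍ + m·l·cosθ·θ̈ − m·l·sinθ·θ̇² = 8.288364 + -0.647238 − -0.096085 = 7.737211
step 1→2:
  ẍ = (ẋ'−ẋ)/dt = (-1.628874886−-1.343794054)/0.034861 = -8.177644
  θ̈ = (θ̇'−θ̇)/dt = (1.880846961−1.682600565)/0.034861 = 5.686767
  sinθ=-0.196631, cosθ=0.980478
  F = (M+m)·ẍ + m·l·cosθ·θ̈ − m·l·sinθ·θ̇² = -14.178014 + 0.557541 − -0.055666 = -13.564807
step 2→3:
  ẍ = (ẋ'−ẋ)/dt = (-1.603933323−-1.628874886)/0.034861 = 0.715457
  θ̈ = (θ̇'−θ̇)/dt = (1.813442717−1.880846961)/0.034861 = -1.933514
  sinθ=-0.138813, cosθ=0.990319
  F = (M+m)·ẍ + m·l·cosθ·θ̈ − m·l·sinθ·θ̇² = 1.240427 + -0.191468 − -0.049104 = 1.098062
step 3→4:
  ẍ = (ẋ'−ẋ)/dt = (-1.754805475−-1.603933323)/0.034861 = -4.327821
  θ̈ = (θ̇'−θ̇)/dt = (1.930448493−1.813442717)/0.034861 = 3.356352
  sinθ=-0.073628, cosθ=0.997286
  F = (M+m)·ẍ + m·l·cosθ·θ̈ − m·l·sinθ·θ̇² = -7.503372 + 0.334704 − -0.024212 = -7.144456
step 4→5:
  ẍ = (ẋ'−ẋ)/dt = (-1.506754932−-1.754805475)/0.034861 = 7.115417
  θ̈ = (θ̇'−θ̇)/dt = (1.695452404−1.930448493)/0.034861 = -6.740945
  sinθ=-0.010476, cosθ=0.999945
  F = (M+m)·ẍ + m·l·cosθ·θ̈ − m·l·sinθ·θ̇² = 12.336375 + -0.674017 − -0.003904 = 11.666262
step 5→6:
  ẍ = (ẋ'−ẋ)/dt = (-1.658541130−-1.506754932)/0.034861 = -4.354040
  θ̈ = (θ̇'−θ̇)/dt = (1.855120222−1.695452404)/0.034861 = 4.580127
  sinθ=0.056790, cosθ=0.998386
  F = (M+m)·ẍ + m·l·cosθ·θ̈ − m·l·sinθ·θ̇² = -7.548830 + 0.457246 − 0.016324 = -7.107908
step 6→7:
  ẍ = (ẋ'−ẋ)/dt = (-1.414968225−-1.658541130)/0.034861 = 6.986974
  θ̈ = (θ̇'−θ̇)/dt = (1.666109158−1.855120222)/0.034861 = -5.421849
  sinθ=0.115666, cosθ=0.993288
  F = (M+m)·ẍ + m·l·cosθ·θ̈ − m·l·sinθ·θ̇² = 12.113687 + -0.538513 − 0.039804 = 11.535370
step 7→8:
  ẍ = (ẋ'−ẋ)/dt = (-1.536684814−-1.414968225)/0.034861 = -3.491483
  θ̈ = (θ̇'−θ̇)/dt = (1.835304014−1.666109158)/0.034861 = 4.853414
  sinθ=0.179617, cosθ=0.983737
  F = (M+m)·ẍ + m·l·cosθ·θ̈ − m·l·sinθ·θ̇² = -6.053369 + 0.477419 − 0.049857 = -5.625807

F_0 = 7.737211 N
F_1 = -13.564807 N
F_2 = 1.098062 N
F_3 = -7.144456 N
F_4 = 11.666262 N
F_5 = -7.107908 N
F_6 = 11.535370 N
F_7 = -5.625807 N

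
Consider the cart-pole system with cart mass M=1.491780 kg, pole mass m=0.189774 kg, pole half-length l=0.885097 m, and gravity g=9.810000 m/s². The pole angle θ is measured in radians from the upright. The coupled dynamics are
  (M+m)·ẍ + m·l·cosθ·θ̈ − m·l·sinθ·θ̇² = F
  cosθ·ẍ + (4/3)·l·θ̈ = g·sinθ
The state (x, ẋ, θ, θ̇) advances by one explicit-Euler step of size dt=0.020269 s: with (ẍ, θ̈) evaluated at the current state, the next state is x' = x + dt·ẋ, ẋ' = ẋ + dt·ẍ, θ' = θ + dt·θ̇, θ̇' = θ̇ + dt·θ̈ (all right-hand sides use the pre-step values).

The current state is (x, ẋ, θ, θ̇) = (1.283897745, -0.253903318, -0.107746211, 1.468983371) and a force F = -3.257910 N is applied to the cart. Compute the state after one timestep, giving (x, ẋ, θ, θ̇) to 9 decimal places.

(1.278751379, -0.295307777, -0.077971387, 1.485745640)

sinθ=-0.107537857, cosθ=0.994200990
temp = (F + m·l·θ̇²·sinθ)/(M+m) = (-3.257910 + -0.038978284)/1.681554 = -1.960619929
θ̈ = (g·sinθ − cosθ·temp)/(l·(4/3 − m·cos²θ/(M+m))) = 0.826990441
ẍ = temp − m·l·θ̈·cosθ/(M+m) = -2.042747966
Euler: x'=1.283897745+0.020269·-0.253903318=1.278751379, ẋ'=-0.253903318+0.020269·-2.042747966=-0.295307777
       θ'=-0.107746211+0.020269·1.468983371=-0.077971387, θ̇'=1.468983371+0.020269·0.826990441=1.485745640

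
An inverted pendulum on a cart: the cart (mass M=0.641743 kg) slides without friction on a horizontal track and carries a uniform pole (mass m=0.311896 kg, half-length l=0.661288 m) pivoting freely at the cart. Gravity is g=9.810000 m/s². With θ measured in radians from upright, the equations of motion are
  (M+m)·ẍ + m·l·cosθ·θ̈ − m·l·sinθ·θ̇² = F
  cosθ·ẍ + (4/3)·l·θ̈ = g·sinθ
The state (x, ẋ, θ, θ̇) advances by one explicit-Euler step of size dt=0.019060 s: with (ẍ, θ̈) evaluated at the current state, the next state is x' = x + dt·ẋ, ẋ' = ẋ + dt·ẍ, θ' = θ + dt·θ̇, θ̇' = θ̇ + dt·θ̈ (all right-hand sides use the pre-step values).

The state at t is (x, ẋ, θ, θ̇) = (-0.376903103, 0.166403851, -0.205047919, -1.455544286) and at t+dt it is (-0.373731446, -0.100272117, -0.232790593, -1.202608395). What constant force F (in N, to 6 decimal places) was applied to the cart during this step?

ẍ = (ẋ'−ẋ)/dt = (-0.100272117−0.166403851)/0.019060 = -13.991394
θ̈ = (θ̇'−θ̇)/dt = (-1.202608395−-1.455544286)/0.019060 = 13.270508
sinθ=-0.203614, cosθ=0.979051
F = (M+m)·ẍ + m·l·cosθ·θ̈ − m·l·sinθ·θ̇² = -13.342739 + 2.679745 − -0.088973 = -10.574021

F = -10.574021 N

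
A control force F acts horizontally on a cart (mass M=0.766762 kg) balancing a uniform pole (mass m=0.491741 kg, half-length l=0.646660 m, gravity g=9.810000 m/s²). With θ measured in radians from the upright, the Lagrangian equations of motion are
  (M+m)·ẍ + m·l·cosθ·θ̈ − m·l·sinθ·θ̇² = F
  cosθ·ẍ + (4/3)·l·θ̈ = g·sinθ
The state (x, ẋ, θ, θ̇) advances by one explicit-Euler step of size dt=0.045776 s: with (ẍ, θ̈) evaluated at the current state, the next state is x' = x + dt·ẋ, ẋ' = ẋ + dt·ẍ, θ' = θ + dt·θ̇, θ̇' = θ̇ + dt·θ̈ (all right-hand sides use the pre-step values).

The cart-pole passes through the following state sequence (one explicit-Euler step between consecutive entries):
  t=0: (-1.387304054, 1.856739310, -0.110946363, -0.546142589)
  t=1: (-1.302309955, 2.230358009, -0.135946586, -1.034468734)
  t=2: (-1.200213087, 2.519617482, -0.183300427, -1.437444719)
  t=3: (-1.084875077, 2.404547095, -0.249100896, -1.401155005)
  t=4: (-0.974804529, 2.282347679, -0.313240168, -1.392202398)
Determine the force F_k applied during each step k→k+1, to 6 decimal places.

F_0 = 6.910897 N
F_1 = 5.225125 N
F_2 = -2.795957 N
F_3 = -3.145406 N

step 0→1:
  ẍ = (ẋ'−ẋ)/dt = (2.230358009−1.856739310)/0.045776 = 8.161890
  θ̈ = (θ̇'−θ̇)/dt = (-1.034468734−-0.546142589)/0.045776 = -10.667733
  sinθ=-0.110719, cosθ=0.993852
  F = (M+m)·ẍ + m·l·cosθ·θ̈ − m·l·sinθ·θ̇² = 10.271764 + -3.371368 − -0.010501 = 6.910897
step 1→2:
  ẍ = (ẋ'−ẋ)/dt = (2.519617482−2.230358009)/0.045776 = 6.319020
  θ̈ = (θ̇'−θ̇)/dt = (-1.437444719−-1.034468734)/0.045776 = -8.803215
  sinθ=-0.135528, cosθ=0.990773
  F = (M+m)·ẍ + m·l·cosθ·θ̈ − m·l·sinθ·θ̇² = 7.952506 + -2.773500 − -0.046119 = 5.225125
step 2→3:
  ẍ = (ẋ'−ẋ)/dt = (2.404547095−2.519617482)/0.045776 = -2.513771
  θ̈ = (θ̇'−θ̇)/dt = (-1.401155005−-1.437444719)/0.045776 = 0.792767
  sinθ=-0.182276, cosθ=0.983247
  F = (M+m)·ẍ + m·l·cosθ·θ̈ − m·l·sinθ·θ̇² = -3.163589 + 0.247868 − -0.119763 = -2.795957
step 3→4:
  ẍ = (ẋ'−ẋ)/dt = (2.282347679−2.404547095)/0.045776 = -2.669508
  θ̈ = (θ̇'−θ̇)/dt = (-1.392202398−-1.401155005)/0.045776 = 0.195574
  sinθ=-0.246533, cosθ=0.969134
  F = (M+m)·ẍ + m·l·cosθ·θ̈ − m·l·sinθ·θ̇² = -3.359584 + 0.060271 − -0.153907 = -3.145406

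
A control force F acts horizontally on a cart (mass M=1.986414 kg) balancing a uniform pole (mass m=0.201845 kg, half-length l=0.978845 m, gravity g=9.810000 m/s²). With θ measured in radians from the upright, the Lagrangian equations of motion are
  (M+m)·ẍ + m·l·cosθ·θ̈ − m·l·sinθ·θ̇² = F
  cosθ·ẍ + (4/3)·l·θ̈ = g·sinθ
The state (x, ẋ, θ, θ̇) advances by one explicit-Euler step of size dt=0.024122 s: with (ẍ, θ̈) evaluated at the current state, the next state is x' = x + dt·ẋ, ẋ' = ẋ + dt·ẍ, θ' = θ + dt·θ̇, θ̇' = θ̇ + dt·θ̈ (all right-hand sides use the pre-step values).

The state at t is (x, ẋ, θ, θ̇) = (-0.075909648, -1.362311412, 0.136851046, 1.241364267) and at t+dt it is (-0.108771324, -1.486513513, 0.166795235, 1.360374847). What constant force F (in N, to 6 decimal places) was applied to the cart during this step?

ẍ = (ẋ'−ẋ)/dt = (-1.486513513−-1.362311412)/0.024122 = -5.148914
θ̈ = (θ̇'−θ̇)/dt = (1.360374847−1.241364267)/0.024122 = 4.933695
sinθ=0.136424, cosθ=0.990651
F = (M+m)·ẍ + m·l·cosθ·θ̈ − m·l·sinθ·θ̇² = -11.267157 + 0.965661 − 0.041536 = -10.343032

F = -10.343032 N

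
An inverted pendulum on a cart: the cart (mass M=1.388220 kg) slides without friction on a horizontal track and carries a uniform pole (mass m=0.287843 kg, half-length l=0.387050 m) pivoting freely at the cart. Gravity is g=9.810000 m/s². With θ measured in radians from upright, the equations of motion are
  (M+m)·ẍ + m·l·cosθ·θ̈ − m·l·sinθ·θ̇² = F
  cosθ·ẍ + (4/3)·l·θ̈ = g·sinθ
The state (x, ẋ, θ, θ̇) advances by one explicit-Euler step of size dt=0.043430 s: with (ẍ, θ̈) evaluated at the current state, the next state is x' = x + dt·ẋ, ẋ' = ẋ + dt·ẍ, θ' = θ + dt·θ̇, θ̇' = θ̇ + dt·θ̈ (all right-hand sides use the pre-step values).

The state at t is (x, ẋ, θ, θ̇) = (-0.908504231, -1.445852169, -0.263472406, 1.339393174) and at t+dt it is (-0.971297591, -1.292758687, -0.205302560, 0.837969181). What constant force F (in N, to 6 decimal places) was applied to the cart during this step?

ẍ = (ẋ'−ẋ)/dt = (-1.292758687−-1.445852169)/0.043430 = 3.525063
θ̈ = (θ̇'−θ̇)/dt = (0.837969181−1.339393174)/0.043430 = -11.545567
sinθ=-0.260435, cosθ=0.965491
F = (M+m)·ẍ + m·l·cosθ·θ̈ − m·l·sinθ·θ̇² = 5.908227 + -1.241900 − -0.052052 = 4.718380

F = 4.718380 N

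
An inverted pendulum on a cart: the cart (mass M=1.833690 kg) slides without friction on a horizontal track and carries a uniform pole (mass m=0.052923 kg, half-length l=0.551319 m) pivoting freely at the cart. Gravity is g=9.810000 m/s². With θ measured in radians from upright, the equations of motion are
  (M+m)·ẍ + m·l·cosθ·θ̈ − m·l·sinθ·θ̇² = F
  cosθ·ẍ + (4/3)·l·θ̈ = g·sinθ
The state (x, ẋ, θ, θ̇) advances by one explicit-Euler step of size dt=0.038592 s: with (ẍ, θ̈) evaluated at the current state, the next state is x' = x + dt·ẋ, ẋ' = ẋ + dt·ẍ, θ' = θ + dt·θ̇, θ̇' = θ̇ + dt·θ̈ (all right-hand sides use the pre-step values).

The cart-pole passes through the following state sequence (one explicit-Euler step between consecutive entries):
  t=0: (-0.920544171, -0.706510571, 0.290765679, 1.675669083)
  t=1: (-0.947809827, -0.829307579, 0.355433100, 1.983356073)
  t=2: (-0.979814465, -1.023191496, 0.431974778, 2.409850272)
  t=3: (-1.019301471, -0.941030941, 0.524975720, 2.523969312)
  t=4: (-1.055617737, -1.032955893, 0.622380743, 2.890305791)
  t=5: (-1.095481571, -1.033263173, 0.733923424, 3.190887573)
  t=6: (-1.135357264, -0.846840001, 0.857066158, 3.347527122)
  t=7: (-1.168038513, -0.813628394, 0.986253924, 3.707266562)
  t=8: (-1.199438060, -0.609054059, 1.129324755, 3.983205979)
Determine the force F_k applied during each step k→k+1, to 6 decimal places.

step 0→1:
  ẍ = (ẋ'−ẋ)/dt = (-0.829307579−-0.706510571)/0.038592 = -3.181929
  θ̈ = (θ̇'−θ̇)/dt = (1.983356073−1.675669083)/0.038592 = 7.972818
  sinθ=0.286686, cosθ=0.958025
  F = (M+m)·ẍ + m·l·cosθ·θ̈ − m·l·sinθ·θ̇² = -6.003069 + 0.222862 − 0.023487 = -5.803694
step 1→2:
  ẍ = (ẋ'−ẋ)/dt = (-1.023191496−-0.829307579)/0.038592 = -5.023941
  θ̈ = (θ̇'−θ̇)/dt = (2.409850272−1.983356073)/0.038592 = 11.051363
  sinθ=0.347996, cosθ=0.937496
  F = (M+m)·ẍ + m·l·cosθ·θ̈ − m·l·sinθ·θ̇² = -9.478232 + 0.302296 − 0.039941 = -9.215877
step 2→3:
  ẍ = (ẋ'−ẋ)/dt = (-0.941030941−-1.023191496)/0.038592 = 2.128953
  θ̈ = (θ̇'−θ̇)/dt = (2.523969312−2.409850272)/0.038592 = 2.957065
  sinθ=0.418665, cosθ=0.908141
  F = (M+m)·ẍ + m·l·cosθ·θ̈ − m·l·sinθ·θ̇² = 4.016510 + 0.078354 − 0.070940 = 4.023924
step 3→4:
  ẍ = (ẋ'−ẋ)/dt = (-1.032955893−-0.941030941)/0.038592 = -2.381969
  θ̈ = (θ̇'−θ̇)/dt = (2.890305791−2.523969312)/0.038592 = 9.492550
  sinθ=0.501192, cosθ=0.865336
  F = (M+m)·ẍ + m·l·cosθ·θ̈ − m·l·sinθ·θ̇² = -4.493854 + 0.239671 − 0.093158 = -4.347341
step 4→5:
  ẍ = (ẋ'−ẋ)/dt = (-1.033263173−-1.032955893)/0.038592 = -0.007962
  θ̈ = (θ̇'−θ̇)/dt = (3.190887573−2.890305791)/0.038592 = 7.788707
  sinθ=0.582971, cosθ=0.812493
  F = (M+m)·ẍ + m·l·cosθ·θ̈ − m·l·sinθ·θ̇² = -0.015022 + 0.184643 − 0.142096 = 0.027525
step 5→6:
  ẍ = (ẋ'−ẋ)/dt = (-0.846840001−-1.033263173)/0.038592 = 4.830617
  θ̈ = (θ̇'−θ̇)/dt = (3.347527122−3.190887573)/0.038592 = 4.058861
  sinθ=0.669788, cosθ=0.742552
  F = (M+m)·ẍ + m·l·cosθ·θ̈ − m·l·sinθ·θ̇² = 9.113505 + 0.087938 − 0.198979 = 9.002464
step 6→7:
  ẍ = (ẋ'−ẋ)/dt = (-0.813628394−-0.846840001)/0.038592 = 0.860583
  θ̈ = (θ̇'−θ̇)/dt = (3.707266562−3.347527122)/0.038592 = 9.321607
  sinθ=0.755925, cosθ=0.654658
  F = (M+m)·ẍ + m·l·cosθ·θ̈ − m·l·sinθ·θ̇² = 1.623586 + 0.178054 − 0.247158 = 1.554483
step 7→8:
  ẍ = (ẋ'−ẋ)/dt = (-0.609054059−-0.813628394)/0.038592 = 5.300952
  θ̈ = (θ̇'−θ̇)/dt = (3.983205979−3.707266562)/0.038592 = 7.150171
  sinθ=0.833965, cosθ=0.551818
  F = (M+m)·ẍ + m·l·cosθ·θ̈ − m·l·sinθ·θ̇² = 10.000845 + 0.115122 − 0.334428 = 9.781539

F_0 = -5.803694 N
F_1 = -9.215877 N
F_2 = 4.023924 N
F_3 = -4.347341 N
F_4 = 0.027525 N
F_5 = 9.002464 N
F_6 = 1.554483 N
F_7 = 9.781539 N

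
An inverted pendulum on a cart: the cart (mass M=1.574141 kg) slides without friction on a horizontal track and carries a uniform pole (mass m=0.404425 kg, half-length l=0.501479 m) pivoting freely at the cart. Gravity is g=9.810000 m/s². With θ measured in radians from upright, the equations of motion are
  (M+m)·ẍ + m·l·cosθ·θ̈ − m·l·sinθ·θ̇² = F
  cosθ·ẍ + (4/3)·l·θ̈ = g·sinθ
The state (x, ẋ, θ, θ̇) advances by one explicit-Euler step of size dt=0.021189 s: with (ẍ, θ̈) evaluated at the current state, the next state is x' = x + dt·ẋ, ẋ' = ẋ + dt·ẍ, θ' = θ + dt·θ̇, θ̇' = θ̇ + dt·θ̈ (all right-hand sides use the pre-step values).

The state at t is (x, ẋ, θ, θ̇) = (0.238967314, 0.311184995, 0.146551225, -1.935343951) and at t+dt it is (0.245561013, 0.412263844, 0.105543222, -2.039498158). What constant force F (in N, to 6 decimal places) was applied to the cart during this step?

ẍ = (ẋ'−ẋ)/dt = (0.412263844−0.311184995)/0.021189 = 4.770345
θ̈ = (θ̇'−θ̇)/dt = (-2.039498158−-1.935343951)/0.021189 = -4.915485
sinθ=0.146027, cosθ=0.989281
F = (M+m)·ẍ + m·l·cosθ·θ̈ − m·l·sinθ·θ̇² = 9.438443 + -0.986226 − 0.110928 = 8.341289

F = 8.341289 N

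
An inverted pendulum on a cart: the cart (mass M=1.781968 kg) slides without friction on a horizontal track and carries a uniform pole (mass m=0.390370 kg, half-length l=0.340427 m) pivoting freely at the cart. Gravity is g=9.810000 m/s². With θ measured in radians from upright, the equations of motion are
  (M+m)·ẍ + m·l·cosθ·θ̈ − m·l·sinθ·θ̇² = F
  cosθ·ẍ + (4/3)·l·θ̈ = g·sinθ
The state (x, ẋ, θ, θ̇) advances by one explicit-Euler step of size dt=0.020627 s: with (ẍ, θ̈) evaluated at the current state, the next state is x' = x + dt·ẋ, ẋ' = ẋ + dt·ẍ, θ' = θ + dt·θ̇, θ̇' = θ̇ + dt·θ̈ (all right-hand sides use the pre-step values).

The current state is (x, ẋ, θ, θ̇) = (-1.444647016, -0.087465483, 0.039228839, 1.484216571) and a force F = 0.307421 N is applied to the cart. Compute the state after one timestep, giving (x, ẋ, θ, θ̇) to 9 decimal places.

sinθ=0.039218778, cosθ=0.999230648
temp = (F + m·l·θ̇²·sinθ)/(M+m) = (0.307421 + 0.011481247)/2.172338 = 0.146801394
θ̈ = (g·sinθ − cosθ·temp)/(l·(4/3 − m·cos²θ/(M+m))) = 0.605994132
ẍ = temp − m·l·θ̈·cosθ/(M+m) = 0.109758305
Euler: x'=-1.444647016+0.020627·-0.087465483=-1.446451167, ẋ'=-0.087465483+0.020627·0.109758305=-0.085201498
       θ'=0.039228839+0.020627·1.484216571=0.069843774, θ̇'=1.484216571+0.020627·0.605994132=1.496716412

(-1.446451167, -0.085201498, 0.069843774, 1.496716412)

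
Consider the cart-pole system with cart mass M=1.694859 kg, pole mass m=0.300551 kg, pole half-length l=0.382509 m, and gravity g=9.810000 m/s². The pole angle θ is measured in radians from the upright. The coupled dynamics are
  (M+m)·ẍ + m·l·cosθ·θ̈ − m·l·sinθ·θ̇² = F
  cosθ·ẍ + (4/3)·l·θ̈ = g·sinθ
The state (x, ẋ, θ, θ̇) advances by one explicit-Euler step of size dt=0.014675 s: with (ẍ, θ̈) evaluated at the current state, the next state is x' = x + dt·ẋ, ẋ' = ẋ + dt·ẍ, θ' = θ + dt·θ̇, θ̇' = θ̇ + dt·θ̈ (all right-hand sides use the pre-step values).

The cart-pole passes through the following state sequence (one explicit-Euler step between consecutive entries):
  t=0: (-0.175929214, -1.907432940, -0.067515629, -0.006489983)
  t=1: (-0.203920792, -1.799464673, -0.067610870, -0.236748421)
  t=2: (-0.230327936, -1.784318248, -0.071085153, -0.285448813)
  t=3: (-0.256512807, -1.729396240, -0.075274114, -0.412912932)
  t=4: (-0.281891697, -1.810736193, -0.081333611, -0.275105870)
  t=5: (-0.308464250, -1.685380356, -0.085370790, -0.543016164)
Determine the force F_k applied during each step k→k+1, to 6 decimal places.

step 0→1:
  ẍ = (ẋ'−ẋ)/dt = (-1.799464673−-1.907432940)/0.014675 = 7.357292
  θ̈ = (θ̇'−θ̇)/dt = (-0.236748421−-0.006489983)/0.014675 = -15.690524
  sinθ=-0.067464, cosθ=0.997722
  F = (M+m)·ẍ + m·l·cosθ·θ̈ − m·l·sinθ·θ̇² = 14.680815 + -1.799727 − -0.000000 = 12.881088
step 1→2:
  ẍ = (ẋ'−ẋ)/dt = (-1.784318248−-1.799464673)/0.014675 = 1.032124
  θ̈ = (θ̇'−θ̇)/dt = (-0.285448813−-0.236748421)/0.014675 = -3.318596
  sinθ=-0.067559, cosθ=0.997715
  F = (M+m)·ẍ + m·l·cosθ·θ̈ − m·l·sinθ·θ̇² = 2.059511 + -0.380646 − -0.000435 = 1.679301
step 2→3:
  ẍ = (ẋ'−ẋ)/dt = (-1.729396240−-1.784318248)/0.014675 = 3.742556
  θ̈ = (θ̇'−θ̇)/dt = (-0.412912932−-0.285448813)/0.014675 = -8.685800
  sinθ=-0.071025, cosθ=0.997475
  F = (M+m)·ẍ + m·l·cosθ·θ̈ − m·l·sinθ·θ̇² = 7.467934 + -0.996028 − -0.000665 = 6.472571
step 3→4:
  ẍ = (ẋ'−ẋ)/dt = (-1.810736193−-1.729396240)/0.014675 = -5.542757
  θ̈ = (θ̇'−θ̇)/dt = (-0.275105870−-0.412912932)/0.014675 = 9.390600
  sinθ=-0.075203, cosθ=0.997168
  F = (M+m)·ẍ + m·l·cosθ·θ̈ − m·l·sinθ·θ̇² = -11.060072 + 1.076519 − -0.001474 = -9.982079
step 4→5:
  ẍ = (ẋ'−ẋ)/dt = (-1.685380356−-1.810736193)/0.014675 = 8.542135
  θ̈ = (θ̇'−θ̇)/dt = (-0.543016164−-0.275105870)/0.014675 = -18.256238
  sinθ=-0.081244, cosθ=0.996694
  F = (M+m)·ẍ + m·l·cosθ·θ̈ − m·l·sinθ·θ̇² = 17.045062 + -2.091862 − -0.000707 = 14.953907

F_0 = 12.881088 N
F_1 = 1.679301 N
F_2 = 6.472571 N
F_3 = -9.982079 N
F_4 = 14.953907 N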